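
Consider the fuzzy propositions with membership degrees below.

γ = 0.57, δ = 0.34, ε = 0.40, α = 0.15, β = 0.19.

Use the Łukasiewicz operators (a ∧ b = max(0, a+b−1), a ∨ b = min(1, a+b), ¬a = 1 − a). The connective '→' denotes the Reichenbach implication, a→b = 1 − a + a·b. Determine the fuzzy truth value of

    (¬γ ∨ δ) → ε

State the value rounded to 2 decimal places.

¬γ = 1 − 0.57 = 0.43
¬γ ∨ δ = min(1, a+b) on (0.43, 0.34) = 0.77
(¬γ ∨ δ) → ε  [Reichenbach: 1 − a + a·b] with a=0.77, b=0.40 → 0.54

0.54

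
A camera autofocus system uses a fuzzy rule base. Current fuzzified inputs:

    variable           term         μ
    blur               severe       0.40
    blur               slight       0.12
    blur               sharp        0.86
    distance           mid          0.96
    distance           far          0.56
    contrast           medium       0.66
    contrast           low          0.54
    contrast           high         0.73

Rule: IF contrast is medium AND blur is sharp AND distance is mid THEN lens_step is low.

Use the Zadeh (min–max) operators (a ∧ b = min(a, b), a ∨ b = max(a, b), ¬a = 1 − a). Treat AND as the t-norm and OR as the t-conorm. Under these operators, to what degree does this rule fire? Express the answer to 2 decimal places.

firing strength: medium=0.66, sharp=0.86, mid=0.96; AND[min(a, b)] → w = 0.66

0.66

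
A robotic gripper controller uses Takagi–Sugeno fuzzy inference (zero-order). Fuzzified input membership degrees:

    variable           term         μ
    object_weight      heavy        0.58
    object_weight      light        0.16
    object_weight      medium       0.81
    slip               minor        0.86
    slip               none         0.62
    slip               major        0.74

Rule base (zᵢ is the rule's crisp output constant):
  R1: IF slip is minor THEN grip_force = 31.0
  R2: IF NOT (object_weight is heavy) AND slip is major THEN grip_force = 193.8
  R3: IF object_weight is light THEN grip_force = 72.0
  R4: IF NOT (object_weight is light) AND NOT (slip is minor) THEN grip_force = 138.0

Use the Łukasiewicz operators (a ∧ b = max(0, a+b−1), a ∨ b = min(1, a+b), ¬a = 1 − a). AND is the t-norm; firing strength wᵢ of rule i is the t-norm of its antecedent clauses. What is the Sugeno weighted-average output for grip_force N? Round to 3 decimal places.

R1 (z=31.0): minor=0.86 → w = 0.86
R2 (z=193.8): ¬heavy=1−0.58=0.42, major=0.74; AND[max(0, a+b−1)] → w = 0.16
R3 (z=72.0): light=0.16 → w = 0.16
R4 (z=138.0): ¬light=1−0.16=0.84, ¬minor=1−0.86=0.14; AND[max(0, a+b−1)] → w = 0.00
Weighted average = (0.86·31.0 + 0.16·193.8 + 0.16·72.0 + 0.00·138.0) / (0.86 + 0.16 + 0.16 + 0.00)
  = 69.1880 / 1.1800 = 58.634

58.634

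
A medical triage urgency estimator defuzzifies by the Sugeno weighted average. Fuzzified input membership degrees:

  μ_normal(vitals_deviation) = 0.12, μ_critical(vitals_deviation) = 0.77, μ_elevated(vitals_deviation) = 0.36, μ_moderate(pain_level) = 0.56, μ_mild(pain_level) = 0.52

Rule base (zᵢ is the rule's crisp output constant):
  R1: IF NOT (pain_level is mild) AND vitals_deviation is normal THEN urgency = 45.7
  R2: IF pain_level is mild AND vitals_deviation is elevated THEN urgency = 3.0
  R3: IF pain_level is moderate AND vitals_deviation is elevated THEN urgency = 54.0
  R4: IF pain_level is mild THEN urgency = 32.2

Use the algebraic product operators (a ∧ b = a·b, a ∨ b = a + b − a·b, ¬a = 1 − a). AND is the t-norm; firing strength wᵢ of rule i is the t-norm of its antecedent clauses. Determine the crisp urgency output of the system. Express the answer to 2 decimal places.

R1 (z=45.7): ¬mild=1−0.52=0.48, normal=0.12; AND[a·b] → w = 0.0576
R2 (z=3.0): mild=0.52, elevated=0.36; AND[a·b] → w = 0.1872
R3 (z=54.0): moderate=0.56, elevated=0.36; AND[a·b] → w = 0.2016
R4 (z=32.2): mild=0.52 → w = 0.5200
Weighted average = (0.0576·45.7 + 0.1872·3.0 + 0.2016·54.0 + 0.5200·32.2) / (0.0576 + 0.1872 + 0.2016 + 0.5200)
  = 30.8243 / 0.9664 = 31.90

31.90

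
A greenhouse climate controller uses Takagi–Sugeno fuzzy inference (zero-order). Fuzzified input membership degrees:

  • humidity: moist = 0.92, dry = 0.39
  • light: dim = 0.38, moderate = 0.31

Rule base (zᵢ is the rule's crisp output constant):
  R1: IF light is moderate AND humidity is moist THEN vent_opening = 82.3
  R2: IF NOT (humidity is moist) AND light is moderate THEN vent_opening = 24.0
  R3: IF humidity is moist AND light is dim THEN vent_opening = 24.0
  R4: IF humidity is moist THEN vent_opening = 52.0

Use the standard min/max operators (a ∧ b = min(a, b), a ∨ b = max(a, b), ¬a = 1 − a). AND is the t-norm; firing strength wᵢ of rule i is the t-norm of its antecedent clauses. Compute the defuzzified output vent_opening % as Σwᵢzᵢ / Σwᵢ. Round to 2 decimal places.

49.94

R1 (z=82.3): moderate=0.31, moist=0.92; AND[min(a, b)] → w = 0.31
R2 (z=24.0): ¬moist=1−0.92=0.08, moderate=0.31; AND[min(a, b)] → w = 0.08
R3 (z=24.0): moist=0.92, dim=0.38; AND[min(a, b)] → w = 0.38
R4 (z=52.0): moist=0.92 → w = 0.92
Weighted average = (0.31·82.3 + 0.08·24.0 + 0.38·24.0 + 0.92·52.0) / (0.31 + 0.08 + 0.38 + 0.92)
  = 84.3930 / 1.6900 = 49.94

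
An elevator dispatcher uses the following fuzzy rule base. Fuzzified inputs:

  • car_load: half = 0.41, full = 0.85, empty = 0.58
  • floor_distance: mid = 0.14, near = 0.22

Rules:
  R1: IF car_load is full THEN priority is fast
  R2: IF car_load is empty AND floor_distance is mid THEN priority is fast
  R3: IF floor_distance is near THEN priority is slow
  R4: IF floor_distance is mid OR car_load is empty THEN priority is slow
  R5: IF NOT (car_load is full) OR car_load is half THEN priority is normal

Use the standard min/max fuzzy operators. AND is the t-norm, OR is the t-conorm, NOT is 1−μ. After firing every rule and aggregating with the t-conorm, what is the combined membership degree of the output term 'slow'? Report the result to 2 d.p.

0.58

R1: full=0.85 → w = 0.85
R2: empty=0.58, mid=0.14; AND[min(a, b)] → w = 0.14
R3: near=0.22 → w = 0.22
R4: mid=0.14, empty=0.58; OR[max(a, b)] → w = 0.58
R5: ¬full=1−0.85=0.15, half=0.41; OR[max(a, b)] → w = 0.41
Rules with consequent 'slow': {R3, R4} → strengths 0.22, 0.58
Aggregate via t-conorm [max(a, b)]: 0.58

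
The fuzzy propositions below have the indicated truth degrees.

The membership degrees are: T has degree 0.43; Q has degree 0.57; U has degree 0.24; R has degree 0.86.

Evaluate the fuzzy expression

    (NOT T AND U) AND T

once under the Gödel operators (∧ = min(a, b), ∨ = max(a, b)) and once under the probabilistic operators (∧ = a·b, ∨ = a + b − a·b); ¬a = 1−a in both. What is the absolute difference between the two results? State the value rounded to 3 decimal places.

Under Gödel:
  NOT T = 1 − 0.43 = 0.57
  NOT T AND U = min(a, b) on (0.57, 0.24) = 0.24
  (NOT T AND U) AND T = min(a, b) on (0.24, 0.43) = 0.24
  → value = 0.2400
Under probabilistic:
  NOT T = 1 − 0.4300 = 0.5700
  NOT T AND U = a·b on (0.5700, 0.2400) = 0.1368
  (NOT T AND U) AND T = a·b on (0.1368, 0.4300) = 0.0588
  → value = 0.0588
|0.2400 − 0.0588| = 0.181

0.181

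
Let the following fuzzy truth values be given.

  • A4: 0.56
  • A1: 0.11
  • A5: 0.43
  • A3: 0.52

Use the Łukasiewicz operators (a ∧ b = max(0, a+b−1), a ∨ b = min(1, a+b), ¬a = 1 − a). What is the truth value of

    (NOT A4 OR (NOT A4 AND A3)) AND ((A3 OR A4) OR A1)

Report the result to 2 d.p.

NOT A4 = 1 − 0.56 = 0.44
NOT A4 = 1 − 0.56 = 0.44
NOT A4 AND A3 = max(0, a+b−1) on (0.44, 0.52) = 0.00
NOT A4 OR (NOT A4 AND A3) = min(1, a+b) on (0.44, 0.00) = 0.44
A3 OR A4 = min(1, a+b) on (0.52, 0.56) = 1.00
(A3 OR A4) OR A1 = min(1, a+b) on (1.00, 0.11) = 1.00
(NOT A4 OR (NOT A4 AND A3)) AND ((A3 OR A4) OR A1) = max(0, a+b−1) on (0.44, 1.00) = 0.44

0.44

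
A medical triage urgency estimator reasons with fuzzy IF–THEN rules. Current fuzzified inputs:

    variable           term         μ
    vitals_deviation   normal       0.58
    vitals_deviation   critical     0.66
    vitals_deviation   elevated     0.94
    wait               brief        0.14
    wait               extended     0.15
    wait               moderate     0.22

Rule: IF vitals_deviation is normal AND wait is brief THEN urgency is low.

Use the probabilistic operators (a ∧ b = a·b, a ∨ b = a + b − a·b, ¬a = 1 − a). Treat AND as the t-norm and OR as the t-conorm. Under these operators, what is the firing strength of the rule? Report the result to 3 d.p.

firing strength: normal=0.58, brief=0.14; AND[a·b] → w = 0.0812

0.081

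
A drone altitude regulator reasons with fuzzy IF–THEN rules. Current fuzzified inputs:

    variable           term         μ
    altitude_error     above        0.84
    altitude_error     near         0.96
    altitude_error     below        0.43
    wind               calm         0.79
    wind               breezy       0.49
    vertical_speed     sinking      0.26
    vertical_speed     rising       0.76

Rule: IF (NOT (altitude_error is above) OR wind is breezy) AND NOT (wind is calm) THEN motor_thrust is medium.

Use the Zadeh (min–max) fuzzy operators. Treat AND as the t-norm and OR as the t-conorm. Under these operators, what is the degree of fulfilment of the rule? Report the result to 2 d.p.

0.21

firing strength: (¬above=1−0.84=0.16 OR breezy=0.49) = 0.49; AND[min(a, b)] with ¬calm=1−0.79=0.21 → w = 0.21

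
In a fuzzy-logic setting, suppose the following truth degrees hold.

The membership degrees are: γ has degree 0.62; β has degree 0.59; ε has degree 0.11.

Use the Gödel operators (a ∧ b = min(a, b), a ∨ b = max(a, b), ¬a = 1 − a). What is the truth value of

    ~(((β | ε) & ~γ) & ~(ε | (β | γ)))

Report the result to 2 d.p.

0.62

β | ε = max(a, b) on (0.59, 0.11) = 0.59
~γ = 1 − 0.62 = 0.38
(β | ε) & ~γ = min(a, b) on (0.59, 0.38) = 0.38
β | γ = max(a, b) on (0.59, 0.62) = 0.62
ε | (β | γ) = max(a, b) on (0.11, 0.62) = 0.62
~(ε | (β | γ)) = 1 − 0.62 = 0.38
((β | ε) & ~γ) & ~(ε | (β | γ)) = min(a, b) on (0.38, 0.38) = 0.38
~(((β | ε) & ~γ) & ~(ε | (β | γ))) = 1 − 0.38 = 0.62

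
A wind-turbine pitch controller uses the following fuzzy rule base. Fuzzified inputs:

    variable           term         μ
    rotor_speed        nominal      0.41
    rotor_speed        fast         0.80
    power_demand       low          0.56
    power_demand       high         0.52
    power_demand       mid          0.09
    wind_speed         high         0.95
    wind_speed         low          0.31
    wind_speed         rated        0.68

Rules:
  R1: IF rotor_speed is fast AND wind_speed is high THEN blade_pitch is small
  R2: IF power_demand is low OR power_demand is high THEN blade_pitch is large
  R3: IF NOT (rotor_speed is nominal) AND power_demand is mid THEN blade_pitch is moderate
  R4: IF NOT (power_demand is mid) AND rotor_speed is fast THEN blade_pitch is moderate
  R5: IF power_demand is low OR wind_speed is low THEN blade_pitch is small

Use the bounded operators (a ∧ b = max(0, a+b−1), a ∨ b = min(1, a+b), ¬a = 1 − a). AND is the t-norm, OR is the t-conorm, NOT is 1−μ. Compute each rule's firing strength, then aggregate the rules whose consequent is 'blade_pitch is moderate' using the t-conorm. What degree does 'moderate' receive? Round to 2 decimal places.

0.71

R1: fast=0.80, high=0.95; AND[max(0, a+b−1)] → w = 0.75
R2: low=0.56, high=0.52; OR[min(1, a+b)] → w = 1.00
R3: ¬nominal=1−0.41=0.59, mid=0.09; AND[max(0, a+b−1)] → w = 0.00
R4: ¬mid=1−0.09=0.91, fast=0.80; AND[max(0, a+b−1)] → w = 0.71
R5: low=0.56, low=0.31; OR[min(1, a+b)] → w = 0.87
Rules with consequent 'moderate': {R3, R4} → strengths 0.00, 0.71
Aggregate via t-conorm [min(1, a+b)]: 0.71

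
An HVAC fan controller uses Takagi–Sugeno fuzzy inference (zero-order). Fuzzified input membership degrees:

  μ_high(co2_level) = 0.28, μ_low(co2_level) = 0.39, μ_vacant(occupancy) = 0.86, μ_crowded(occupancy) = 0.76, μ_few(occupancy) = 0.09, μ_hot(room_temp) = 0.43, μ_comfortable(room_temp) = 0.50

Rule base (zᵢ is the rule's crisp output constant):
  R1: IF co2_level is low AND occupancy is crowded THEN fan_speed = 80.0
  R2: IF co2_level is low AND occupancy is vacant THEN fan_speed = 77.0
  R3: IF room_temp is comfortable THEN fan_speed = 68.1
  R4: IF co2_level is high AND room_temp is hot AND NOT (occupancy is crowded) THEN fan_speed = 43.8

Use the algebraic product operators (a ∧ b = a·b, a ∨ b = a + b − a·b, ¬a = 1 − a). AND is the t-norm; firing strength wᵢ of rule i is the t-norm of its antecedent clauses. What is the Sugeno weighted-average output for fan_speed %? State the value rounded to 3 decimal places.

R1 (z=80.0): low=0.39, crowded=0.76; AND[a·b] → w = 0.2964
R2 (z=77.0): low=0.39, vacant=0.86; AND[a·b] → w = 0.3354
R3 (z=68.1): comfortable=0.50 → w = 0.5000
R4 (z=43.8): high=0.28, hot=0.43, ¬crowded=1−0.76=0.24; AND[a·b] → w = 0.0289
Weighted average = (0.2964·80.0 + 0.3354·77.0 + 0.5000·68.1 + 0.0289·43.8) / (0.2964 + 0.3354 + 0.5000 + 0.0289)
  = 84.8534 / 1.1607 = 73.106

73.106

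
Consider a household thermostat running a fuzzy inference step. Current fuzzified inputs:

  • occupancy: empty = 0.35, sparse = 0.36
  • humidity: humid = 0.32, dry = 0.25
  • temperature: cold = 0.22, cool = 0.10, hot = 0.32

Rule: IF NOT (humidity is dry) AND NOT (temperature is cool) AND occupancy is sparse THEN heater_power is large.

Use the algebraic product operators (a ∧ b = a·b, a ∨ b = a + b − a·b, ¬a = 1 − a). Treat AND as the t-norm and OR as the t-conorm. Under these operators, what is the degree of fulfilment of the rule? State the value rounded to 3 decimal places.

firing strength: ¬dry=1−0.25=0.75, ¬cool=1−0.10=0.90, sparse=0.36; AND[a·b] → w = 0.2430

0.243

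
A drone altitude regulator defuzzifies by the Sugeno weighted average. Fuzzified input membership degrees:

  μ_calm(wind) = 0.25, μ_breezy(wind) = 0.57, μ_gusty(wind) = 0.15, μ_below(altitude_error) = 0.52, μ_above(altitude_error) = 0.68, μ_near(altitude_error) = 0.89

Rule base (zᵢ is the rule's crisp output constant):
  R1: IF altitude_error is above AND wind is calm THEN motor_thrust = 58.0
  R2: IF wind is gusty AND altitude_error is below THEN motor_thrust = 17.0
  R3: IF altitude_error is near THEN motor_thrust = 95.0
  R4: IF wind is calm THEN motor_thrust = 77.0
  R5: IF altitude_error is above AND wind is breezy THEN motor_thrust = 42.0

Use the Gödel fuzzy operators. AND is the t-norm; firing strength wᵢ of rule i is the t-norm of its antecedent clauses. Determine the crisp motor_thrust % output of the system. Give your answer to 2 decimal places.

68.62

R1 (z=58.0): above=0.68, calm=0.25; AND[min(a, b)] → w = 0.25
R2 (z=17.0): gusty=0.15, below=0.52; AND[min(a, b)] → w = 0.15
R3 (z=95.0): near=0.89 → w = 0.89
R4 (z=77.0): calm=0.25 → w = 0.25
R5 (z=42.0): above=0.68, breezy=0.57; AND[min(a, b)] → w = 0.57
Weighted average = (0.25·58.0 + 0.15·17.0 + 0.89·95.0 + 0.25·77.0 + 0.57·42.0) / (0.25 + 0.15 + 0.89 + 0.25 + 0.57)
  = 144.7900 / 2.1100 = 68.62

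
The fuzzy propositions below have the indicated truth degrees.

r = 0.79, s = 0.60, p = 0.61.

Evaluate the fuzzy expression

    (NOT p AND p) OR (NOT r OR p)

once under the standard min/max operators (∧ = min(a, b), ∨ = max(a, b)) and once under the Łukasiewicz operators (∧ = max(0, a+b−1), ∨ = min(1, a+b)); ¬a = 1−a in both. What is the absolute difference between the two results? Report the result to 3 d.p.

0.210

Under standard min/max:
  NOT p = 1 − 0.61 = 0.39
  NOT p AND p = min(a, b) on (0.39, 0.61) = 0.39
  NOT r = 1 − 0.79 = 0.21
  NOT r OR p = max(a, b) on (0.21, 0.61) = 0.61
  (NOT p AND p) OR (NOT r OR p) = max(a, b) on (0.39, 0.61) = 0.61
  → value = 0.6100
Under Łukasiewicz:
  NOT p = 1 − 0.61 = 0.39
  NOT p AND p = max(0, a+b−1) on (0.39, 0.61) = 0.00
  NOT r = 1 − 0.79 = 0.21
  NOT r OR p = min(1, a+b) on (0.21, 0.61) = 0.82
  (NOT p AND p) OR (NOT r OR p) = min(1, a+b) on (0.00, 0.82) = 0.82
  → value = 0.8200
|0.6100 − 0.8200| = 0.210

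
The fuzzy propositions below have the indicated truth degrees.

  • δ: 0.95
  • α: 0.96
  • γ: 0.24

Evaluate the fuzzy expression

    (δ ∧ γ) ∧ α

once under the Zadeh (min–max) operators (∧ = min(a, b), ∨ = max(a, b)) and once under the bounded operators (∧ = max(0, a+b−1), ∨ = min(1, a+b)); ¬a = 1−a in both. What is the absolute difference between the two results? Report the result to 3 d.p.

Under Zadeh (min–max):
  δ ∧ γ = min(a, b) on (0.95, 0.24) = 0.24
  (δ ∧ γ) ∧ α = min(a, b) on (0.24, 0.96) = 0.24
  → value = 0.2400
Under bounded:
  δ ∧ γ = max(0, a+b−1) on (0.95, 0.24) = 0.19
  (δ ∧ γ) ∧ α = max(0, a+b−1) on (0.19, 0.96) = 0.15
  → value = 0.1500
|0.2400 − 0.1500| = 0.090

0.090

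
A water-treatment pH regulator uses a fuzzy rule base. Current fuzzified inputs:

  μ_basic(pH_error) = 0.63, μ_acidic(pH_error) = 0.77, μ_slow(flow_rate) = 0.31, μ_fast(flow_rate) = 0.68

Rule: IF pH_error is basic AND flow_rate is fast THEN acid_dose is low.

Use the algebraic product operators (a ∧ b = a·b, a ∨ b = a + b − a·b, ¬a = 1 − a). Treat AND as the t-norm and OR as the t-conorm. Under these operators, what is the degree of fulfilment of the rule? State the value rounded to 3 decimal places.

0.428

firing strength: basic=0.63, fast=0.68; AND[a·b] → w = 0.4284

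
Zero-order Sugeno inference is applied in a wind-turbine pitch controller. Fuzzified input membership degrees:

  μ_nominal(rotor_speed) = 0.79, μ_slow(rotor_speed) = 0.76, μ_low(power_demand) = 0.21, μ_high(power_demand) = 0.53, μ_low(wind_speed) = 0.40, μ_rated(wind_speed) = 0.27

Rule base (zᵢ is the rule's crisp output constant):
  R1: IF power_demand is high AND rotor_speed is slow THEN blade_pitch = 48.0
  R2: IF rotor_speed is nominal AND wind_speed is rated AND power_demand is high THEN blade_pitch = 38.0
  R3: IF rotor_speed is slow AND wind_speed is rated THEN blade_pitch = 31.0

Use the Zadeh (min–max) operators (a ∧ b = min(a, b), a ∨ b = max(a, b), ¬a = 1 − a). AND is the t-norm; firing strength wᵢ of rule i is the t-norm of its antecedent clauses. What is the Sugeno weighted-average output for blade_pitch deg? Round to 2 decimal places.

R1 (z=48.0): high=0.53, slow=0.76; AND[min(a, b)] → w = 0.53
R2 (z=38.0): nominal=0.79, rated=0.27, high=0.53; AND[min(a, b)] → w = 0.27
R3 (z=31.0): slow=0.76, rated=0.27; AND[min(a, b)] → w = 0.27
Weighted average = (0.53·48.0 + 0.27·38.0 + 0.27·31.0) / (0.53 + 0.27 + 0.27)
  = 44.0700 / 1.0700 = 41.19

41.19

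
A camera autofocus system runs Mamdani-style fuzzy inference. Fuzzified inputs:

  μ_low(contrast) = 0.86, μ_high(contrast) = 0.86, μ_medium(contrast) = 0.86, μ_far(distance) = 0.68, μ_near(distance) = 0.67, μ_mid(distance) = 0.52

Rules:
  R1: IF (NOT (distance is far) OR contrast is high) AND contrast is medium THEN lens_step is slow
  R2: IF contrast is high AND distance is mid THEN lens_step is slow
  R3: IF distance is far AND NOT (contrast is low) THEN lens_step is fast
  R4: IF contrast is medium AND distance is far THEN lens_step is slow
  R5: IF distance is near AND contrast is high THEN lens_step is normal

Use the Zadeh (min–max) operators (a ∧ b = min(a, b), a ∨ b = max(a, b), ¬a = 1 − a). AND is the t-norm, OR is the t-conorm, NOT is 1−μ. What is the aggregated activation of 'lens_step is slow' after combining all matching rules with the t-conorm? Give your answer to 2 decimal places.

R1: (¬far=1−0.68=0.32 OR high=0.86) = 0.86; AND[min(a, b)] with medium=0.86 → w = 0.86
R2: high=0.86, mid=0.52; AND[min(a, b)] → w = 0.52
R3: far=0.68, ¬low=1−0.86=0.14; AND[min(a, b)] → w = 0.14
R4: medium=0.86, far=0.68; AND[min(a, b)] → w = 0.68
R5: near=0.67, high=0.86; AND[min(a, b)] → w = 0.67
Rules with consequent 'slow': {R1, R2, R4} → strengths 0.86, 0.52, 0.68
Aggregate via t-conorm [max(a, b)]: 0.86

0.86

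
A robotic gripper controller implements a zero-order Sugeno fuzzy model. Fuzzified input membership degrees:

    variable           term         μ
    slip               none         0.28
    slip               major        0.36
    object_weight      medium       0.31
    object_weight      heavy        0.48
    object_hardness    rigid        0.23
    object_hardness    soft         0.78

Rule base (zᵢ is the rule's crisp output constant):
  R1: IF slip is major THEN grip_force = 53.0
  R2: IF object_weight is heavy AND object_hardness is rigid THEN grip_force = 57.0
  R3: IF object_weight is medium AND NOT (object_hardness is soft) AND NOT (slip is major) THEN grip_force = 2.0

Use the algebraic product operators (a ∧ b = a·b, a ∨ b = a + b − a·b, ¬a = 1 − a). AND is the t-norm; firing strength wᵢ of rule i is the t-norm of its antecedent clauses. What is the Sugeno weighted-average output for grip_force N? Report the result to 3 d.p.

R1 (z=53.0): major=0.36 → w = 0.3600
R2 (z=57.0): heavy=0.48, rigid=0.23; AND[a·b] → w = 0.1104
R3 (z=2.0): medium=0.31, ¬soft=1−0.78=0.22, ¬major=1−0.36=0.64; AND[a·b] → w = 0.0436
Weighted average = (0.3600·53.0 + 0.1104·57.0 + 0.0436·2.0) / (0.3600 + 0.1104 + 0.0436)
  = 25.4601 / 0.5140 = 49.529

49.529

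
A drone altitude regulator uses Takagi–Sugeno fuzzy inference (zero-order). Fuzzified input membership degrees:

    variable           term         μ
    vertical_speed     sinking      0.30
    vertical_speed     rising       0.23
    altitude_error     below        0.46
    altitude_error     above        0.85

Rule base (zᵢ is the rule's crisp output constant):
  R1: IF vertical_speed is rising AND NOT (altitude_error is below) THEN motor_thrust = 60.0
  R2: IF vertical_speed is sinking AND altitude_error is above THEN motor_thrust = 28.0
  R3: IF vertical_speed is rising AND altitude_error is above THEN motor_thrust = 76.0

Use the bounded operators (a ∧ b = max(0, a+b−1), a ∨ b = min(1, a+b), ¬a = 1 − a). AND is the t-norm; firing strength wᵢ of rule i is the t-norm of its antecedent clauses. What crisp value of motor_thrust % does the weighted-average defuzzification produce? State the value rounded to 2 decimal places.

R1 (z=60.0): rising=0.23, ¬below=1−0.46=0.54; AND[max(0, a+b−1)] → w = 0.00
R2 (z=28.0): sinking=0.30, above=0.85; AND[max(0, a+b−1)] → w = 0.15
R3 (z=76.0): rising=0.23, above=0.85; AND[max(0, a+b−1)] → w = 0.08
Weighted average = (0.00·60.0 + 0.15·28.0 + 0.08·76.0) / (0.00 + 0.15 + 0.08)
  = 10.2800 / 0.2300 = 44.70

44.70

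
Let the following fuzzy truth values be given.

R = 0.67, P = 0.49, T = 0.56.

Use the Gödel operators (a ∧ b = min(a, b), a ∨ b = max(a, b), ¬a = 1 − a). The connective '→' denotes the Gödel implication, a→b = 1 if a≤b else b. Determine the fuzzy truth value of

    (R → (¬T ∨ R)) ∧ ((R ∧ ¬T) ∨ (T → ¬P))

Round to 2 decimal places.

¬T = 1 − 0.56 = 0.44
¬T ∨ R = max(a, b) on (0.44, 0.67) = 0.67
R → (¬T ∨ R)  [Gödel: 1 if a≤b else b] with a=0.67, b=0.67 → 1.00
¬T = 1 − 0.56 = 0.44
R ∧ ¬T = min(a, b) on (0.67, 0.44) = 0.44
¬P = 1 − 0.49 = 0.51
T → ¬P  [Gödel: 1 if a≤b else b] with a=0.56, b=0.51 → 0.51
(R ∧ ¬T) ∨ (T → ¬P) = max(a, b) on (0.44, 0.51) = 0.51
(R → (¬T ∨ R)) ∧ ((R ∧ ¬T) ∨ (T → ¬P)) = min(a, b) on (1.00, 0.51) = 0.51

0.51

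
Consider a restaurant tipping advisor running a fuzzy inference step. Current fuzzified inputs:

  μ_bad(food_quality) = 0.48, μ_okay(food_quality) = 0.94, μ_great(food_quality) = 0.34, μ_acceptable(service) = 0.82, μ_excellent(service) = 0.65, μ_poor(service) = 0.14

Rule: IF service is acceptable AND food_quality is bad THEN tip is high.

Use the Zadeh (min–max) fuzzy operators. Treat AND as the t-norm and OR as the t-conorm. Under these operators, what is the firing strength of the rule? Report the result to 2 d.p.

firing strength: acceptable=0.82, bad=0.48; AND[min(a, b)] → w = 0.48

0.48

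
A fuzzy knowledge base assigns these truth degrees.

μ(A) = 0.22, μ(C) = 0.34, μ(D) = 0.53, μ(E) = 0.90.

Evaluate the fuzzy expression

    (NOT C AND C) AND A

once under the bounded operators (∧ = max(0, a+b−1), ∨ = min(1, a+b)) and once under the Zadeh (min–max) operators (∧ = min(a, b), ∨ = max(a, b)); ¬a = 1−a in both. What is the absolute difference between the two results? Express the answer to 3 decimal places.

Under bounded:
  NOT C = 1 − 0.34 = 0.66
  NOT C AND C = max(0, a+b−1) on (0.66, 0.34) = 0.00
  (NOT C AND C) AND A = max(0, a+b−1) on (0.00, 0.22) = 0.00
  → value = 0.0000
Under Zadeh (min–max):
  NOT C = 1 − 0.34 = 0.66
  NOT C AND C = min(a, b) on (0.66, 0.34) = 0.34
  (NOT C AND C) AND A = min(a, b) on (0.34, 0.22) = 0.22
  → value = 0.2200
|0.0000 − 0.2200| = 0.220

0.220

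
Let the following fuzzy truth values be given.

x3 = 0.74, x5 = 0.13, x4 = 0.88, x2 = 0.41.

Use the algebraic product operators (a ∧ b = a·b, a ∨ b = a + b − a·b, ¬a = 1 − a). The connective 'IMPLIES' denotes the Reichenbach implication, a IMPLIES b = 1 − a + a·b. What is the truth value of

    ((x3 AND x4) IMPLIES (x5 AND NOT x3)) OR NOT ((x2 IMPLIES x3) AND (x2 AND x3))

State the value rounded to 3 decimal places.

0.829

x3 AND x4 = a·b on (0.7400, 0.8800) = 0.6512
NOT x3 = 1 − 0.7400 = 0.2600
x5 AND NOT x3 = a·b on (0.1300, 0.2600) = 0.0338
(x3 AND x4) IMPLIES (x5 AND NOT x3)  [Reichenbach: 1 − a + a·b] with a=0.6512, b=0.0338 → 0.3708
x2 IMPLIES x3  [Reichenbach: 1 − a + a·b] with a=0.4100, b=0.7400 → 0.8934
x2 AND x3 = a·b on (0.4100, 0.7400) = 0.3034
(x2 IMPLIES x3) AND (x2 AND x3) = a·b on (0.8934, 0.3034) = 0.2711
NOT ((x2 IMPLIES x3) AND (x2 AND x3)) = 1 − 0.2711 = 0.7289
((x3 AND x4) IMPLIES (x5 AND NOT x3)) OR NOT ((x2 IMPLIES x3) AND (x2 AND x3)) = a + b − a·b on (0.3708, 0.7289) = 0.8295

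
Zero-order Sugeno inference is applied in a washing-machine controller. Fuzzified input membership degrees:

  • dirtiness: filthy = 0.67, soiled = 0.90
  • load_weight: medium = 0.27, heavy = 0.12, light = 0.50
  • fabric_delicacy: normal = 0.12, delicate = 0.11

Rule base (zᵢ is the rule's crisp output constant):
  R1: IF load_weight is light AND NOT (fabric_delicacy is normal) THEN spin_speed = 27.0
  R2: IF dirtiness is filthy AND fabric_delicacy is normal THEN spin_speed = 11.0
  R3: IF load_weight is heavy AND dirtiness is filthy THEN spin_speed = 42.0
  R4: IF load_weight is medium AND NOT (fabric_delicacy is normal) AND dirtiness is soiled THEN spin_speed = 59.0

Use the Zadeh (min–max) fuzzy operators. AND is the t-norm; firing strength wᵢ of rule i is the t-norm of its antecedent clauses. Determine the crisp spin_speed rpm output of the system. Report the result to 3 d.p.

35.436

R1 (z=27.0): light=0.50, ¬normal=1−0.12=0.88; AND[min(a, b)] → w = 0.50
R2 (z=11.0): filthy=0.67, normal=0.12; AND[min(a, b)] → w = 0.12
R3 (z=42.0): heavy=0.12, filthy=0.67; AND[min(a, b)] → w = 0.12
R4 (z=59.0): medium=0.27, ¬normal=1−0.12=0.88, soiled=0.90; AND[min(a, b)] → w = 0.27
Weighted average = (0.50·27.0 + 0.12·11.0 + 0.12·42.0 + 0.27·59.0) / (0.50 + 0.12 + 0.12 + 0.27)
  = 35.7900 / 1.0100 = 35.436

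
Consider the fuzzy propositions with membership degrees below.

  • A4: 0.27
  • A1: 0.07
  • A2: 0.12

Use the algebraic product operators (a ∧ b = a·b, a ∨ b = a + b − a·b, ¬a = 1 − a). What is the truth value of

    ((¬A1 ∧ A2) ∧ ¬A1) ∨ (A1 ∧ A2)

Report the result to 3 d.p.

0.111

¬A1 = 1 − 0.0700 = 0.9300
¬A1 ∧ A2 = a·b on (0.9300, 0.1200) = 0.1116
¬A1 = 1 − 0.0700 = 0.9300
(¬A1 ∧ A2) ∧ ¬A1 = a·b on (0.1116, 0.9300) = 0.1038
A1 ∧ A2 = a·b on (0.0700, 0.1200) = 0.0084
((¬A1 ∧ A2) ∧ ¬A1) ∨ (A1 ∧ A2) = a + b − a·b on (0.1038, 0.0084) = 0.1113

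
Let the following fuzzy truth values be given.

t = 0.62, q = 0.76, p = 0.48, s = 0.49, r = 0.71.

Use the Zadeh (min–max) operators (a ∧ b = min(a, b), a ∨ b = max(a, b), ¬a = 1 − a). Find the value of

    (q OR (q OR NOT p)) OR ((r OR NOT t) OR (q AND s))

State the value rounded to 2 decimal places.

NOT p = 1 − 0.48 = 0.52
q OR NOT p = max(a, b) on (0.76, 0.52) = 0.76
q OR (q OR NOT p) = max(a, b) on (0.76, 0.76) = 0.76
NOT t = 1 − 0.62 = 0.38
r OR NOT t = max(a, b) on (0.71, 0.38) = 0.71
q AND s = min(a, b) on (0.76, 0.49) = 0.49
(r OR NOT t) OR (q AND s) = max(a, b) on (0.71, 0.49) = 0.71
(q OR (q OR NOT p)) OR ((r OR NOT t) OR (q AND s)) = max(a, b) on (0.76, 0.71) = 0.76

0.76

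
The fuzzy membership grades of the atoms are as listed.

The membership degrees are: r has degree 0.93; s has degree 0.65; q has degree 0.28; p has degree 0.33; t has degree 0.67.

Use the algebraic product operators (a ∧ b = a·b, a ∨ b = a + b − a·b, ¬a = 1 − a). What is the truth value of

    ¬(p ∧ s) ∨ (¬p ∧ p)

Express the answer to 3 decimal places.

0.833

p ∧ s = a·b on (0.3300, 0.6500) = 0.2145
¬(p ∧ s) = 1 − 0.2145 = 0.7855
¬p = 1 − 0.3300 = 0.6700
¬p ∧ p = a·b on (0.6700, 0.3300) = 0.2211
¬(p ∧ s) ∨ (¬p ∧ p) = a + b − a·b on (0.7855, 0.2211) = 0.8329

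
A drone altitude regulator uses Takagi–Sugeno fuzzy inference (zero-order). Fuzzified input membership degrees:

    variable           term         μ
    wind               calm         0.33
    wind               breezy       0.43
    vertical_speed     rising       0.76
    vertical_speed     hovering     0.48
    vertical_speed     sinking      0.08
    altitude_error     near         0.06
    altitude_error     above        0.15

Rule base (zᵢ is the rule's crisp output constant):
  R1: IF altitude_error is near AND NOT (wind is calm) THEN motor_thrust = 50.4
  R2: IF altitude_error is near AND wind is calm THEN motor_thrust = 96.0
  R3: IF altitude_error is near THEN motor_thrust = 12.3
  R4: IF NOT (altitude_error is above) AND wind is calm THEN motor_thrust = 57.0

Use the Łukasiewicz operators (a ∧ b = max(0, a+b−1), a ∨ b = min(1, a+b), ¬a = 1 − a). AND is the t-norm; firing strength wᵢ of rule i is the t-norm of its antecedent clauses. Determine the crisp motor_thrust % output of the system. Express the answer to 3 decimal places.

R1 (z=50.4): near=0.06, ¬calm=1−0.33=0.67; AND[max(0, a+b−1)] → w = 0.00
R2 (z=96.0): near=0.06, calm=0.33; AND[max(0, a+b−1)] → w = 0.00
R3 (z=12.3): near=0.06 → w = 0.06
R4 (z=57.0): ¬above=1−0.15=0.85, calm=0.33; AND[max(0, a+b−1)] → w = 0.18
Weighted average = (0.00·50.4 + 0.00·96.0 + 0.06·12.3 + 0.18·57.0) / (0.00 + 0.00 + 0.06 + 0.18)
  = 10.9980 / 0.2400 = 45.825

45.825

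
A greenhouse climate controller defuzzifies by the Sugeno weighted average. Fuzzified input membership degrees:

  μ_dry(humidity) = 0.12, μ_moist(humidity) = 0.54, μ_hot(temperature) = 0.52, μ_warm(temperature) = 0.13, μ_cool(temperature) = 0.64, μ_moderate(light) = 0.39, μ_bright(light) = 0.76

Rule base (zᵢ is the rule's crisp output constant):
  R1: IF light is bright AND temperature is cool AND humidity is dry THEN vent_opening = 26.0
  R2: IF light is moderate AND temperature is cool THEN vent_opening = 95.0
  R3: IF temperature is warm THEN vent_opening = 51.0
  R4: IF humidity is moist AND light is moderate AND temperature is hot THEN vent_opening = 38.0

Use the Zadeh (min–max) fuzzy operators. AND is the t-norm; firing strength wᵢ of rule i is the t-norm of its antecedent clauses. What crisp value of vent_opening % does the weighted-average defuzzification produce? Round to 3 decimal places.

59.825

R1 (z=26.0): bright=0.76, cool=0.64, dry=0.12; AND[min(a, b)] → w = 0.12
R2 (z=95.0): moderate=0.39, cool=0.64; AND[min(a, b)] → w = 0.39
R3 (z=51.0): warm=0.13 → w = 0.13
R4 (z=38.0): moist=0.54, moderate=0.39, hot=0.52; AND[min(a, b)] → w = 0.39
Weighted average = (0.12·26.0 + 0.39·95.0 + 0.13·51.0 + 0.39·38.0) / (0.12 + 0.39 + 0.13 + 0.39)
  = 61.6200 / 1.0300 = 59.825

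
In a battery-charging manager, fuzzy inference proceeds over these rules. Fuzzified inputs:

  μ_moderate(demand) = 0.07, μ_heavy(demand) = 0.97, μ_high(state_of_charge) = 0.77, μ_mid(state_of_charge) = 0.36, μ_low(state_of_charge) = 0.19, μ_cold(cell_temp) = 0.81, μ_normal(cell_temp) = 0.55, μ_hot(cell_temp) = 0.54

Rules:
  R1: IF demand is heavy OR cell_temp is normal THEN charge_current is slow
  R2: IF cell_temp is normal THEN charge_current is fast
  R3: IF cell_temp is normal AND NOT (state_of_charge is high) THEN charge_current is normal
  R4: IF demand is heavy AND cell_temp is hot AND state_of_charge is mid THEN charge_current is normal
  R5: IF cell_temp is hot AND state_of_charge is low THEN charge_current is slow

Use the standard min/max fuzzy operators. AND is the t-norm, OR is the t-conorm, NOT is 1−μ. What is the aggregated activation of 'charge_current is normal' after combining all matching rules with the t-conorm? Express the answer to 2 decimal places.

R1: heavy=0.97, normal=0.55; OR[max(a, b)] → w = 0.97
R2: normal=0.55 → w = 0.55
R3: normal=0.55, ¬high=1−0.77=0.23; AND[min(a, b)] → w = 0.23
R4: heavy=0.97, hot=0.54, mid=0.36; AND[min(a, b)] → w = 0.36
R5: hot=0.54, low=0.19; AND[min(a, b)] → w = 0.19
Rules with consequent 'normal': {R3, R4} → strengths 0.23, 0.36
Aggregate via t-conorm [max(a, b)]: 0.36

0.36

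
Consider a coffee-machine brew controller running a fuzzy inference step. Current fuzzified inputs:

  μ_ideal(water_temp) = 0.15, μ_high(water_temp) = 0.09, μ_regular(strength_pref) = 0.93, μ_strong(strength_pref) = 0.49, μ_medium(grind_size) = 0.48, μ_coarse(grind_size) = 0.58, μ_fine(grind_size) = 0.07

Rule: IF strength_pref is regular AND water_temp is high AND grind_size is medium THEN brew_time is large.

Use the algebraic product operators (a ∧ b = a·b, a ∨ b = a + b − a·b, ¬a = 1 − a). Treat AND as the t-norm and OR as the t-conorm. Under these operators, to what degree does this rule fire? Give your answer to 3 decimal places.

firing strength: regular=0.93, high=0.09, medium=0.48; AND[a·b] → w = 0.0402

0.040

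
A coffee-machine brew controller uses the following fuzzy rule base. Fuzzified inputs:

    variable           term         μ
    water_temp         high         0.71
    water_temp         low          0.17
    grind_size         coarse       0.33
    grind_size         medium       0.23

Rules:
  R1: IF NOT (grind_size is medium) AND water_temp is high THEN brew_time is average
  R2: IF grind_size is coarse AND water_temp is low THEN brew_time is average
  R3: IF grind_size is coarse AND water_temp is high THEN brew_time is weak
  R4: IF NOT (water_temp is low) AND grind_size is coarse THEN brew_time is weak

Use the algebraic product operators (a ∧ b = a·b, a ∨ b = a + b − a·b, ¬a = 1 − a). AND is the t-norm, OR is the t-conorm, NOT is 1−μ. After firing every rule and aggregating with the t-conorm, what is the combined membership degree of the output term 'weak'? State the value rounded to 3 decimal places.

0.444

R1: ¬medium=1−0.23=0.77, high=0.71; AND[a·b] → w = 0.5467
R2: coarse=0.33, low=0.17; AND[a·b] → w = 0.0561
R3: coarse=0.33, high=0.71; AND[a·b] → w = 0.2343
R4: ¬low=1−0.17=0.83, coarse=0.33; AND[a·b] → w = 0.2739
Rules with consequent 'weak': {R3, R4} → strengths 0.2343, 0.2739
Aggregate via t-conorm [a + b − a·b]: 0.4440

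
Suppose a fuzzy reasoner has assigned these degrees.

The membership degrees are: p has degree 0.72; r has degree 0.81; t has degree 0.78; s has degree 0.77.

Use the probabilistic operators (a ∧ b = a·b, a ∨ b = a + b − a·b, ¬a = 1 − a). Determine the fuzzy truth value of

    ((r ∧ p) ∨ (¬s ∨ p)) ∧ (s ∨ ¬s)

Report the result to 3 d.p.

0.749

r ∧ p = a·b on (0.8100, 0.7200) = 0.5832
¬s = 1 − 0.7700 = 0.2300
¬s ∨ p = a + b − a·b on (0.2300, 0.7200) = 0.7844
(r ∧ p) ∨ (¬s ∨ p) = a + b − a·b on (0.5832, 0.7844) = 0.9101
¬s = 1 − 0.7700 = 0.2300
s ∨ ¬s = a + b − a·b on (0.7700, 0.2300) = 0.8229
((r ∧ p) ∨ (¬s ∨ p)) ∧ (s ∨ ¬s) = a·b on (0.9101, 0.8229) = 0.7490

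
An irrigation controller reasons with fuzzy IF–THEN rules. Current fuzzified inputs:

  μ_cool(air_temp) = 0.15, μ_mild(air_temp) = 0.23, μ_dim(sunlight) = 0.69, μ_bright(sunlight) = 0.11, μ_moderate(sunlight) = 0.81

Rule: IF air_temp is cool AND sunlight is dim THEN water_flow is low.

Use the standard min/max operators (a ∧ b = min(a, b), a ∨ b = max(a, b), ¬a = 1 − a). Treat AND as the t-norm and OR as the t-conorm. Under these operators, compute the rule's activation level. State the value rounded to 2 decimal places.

firing strength: cool=0.15, dim=0.69; AND[min(a, b)] → w = 0.15

0.15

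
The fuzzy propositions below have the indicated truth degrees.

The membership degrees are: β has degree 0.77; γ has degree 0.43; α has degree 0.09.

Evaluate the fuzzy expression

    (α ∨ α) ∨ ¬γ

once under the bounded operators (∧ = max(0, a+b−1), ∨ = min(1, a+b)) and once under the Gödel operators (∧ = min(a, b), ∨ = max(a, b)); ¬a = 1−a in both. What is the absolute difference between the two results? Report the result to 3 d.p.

0.180

Under bounded:
  α ∨ α = min(1, a+b) on (0.09, 0.09) = 0.18
  ¬γ = 1 − 0.43 = 0.57
  (α ∨ α) ∨ ¬γ = min(1, a+b) on (0.18, 0.57) = 0.75
  → value = 0.7500
Under Gödel:
  α ∨ α = max(a, b) on (0.09, 0.09) = 0.09
  ¬γ = 1 − 0.43 = 0.57
  (α ∨ α) ∨ ¬γ = max(a, b) on (0.09, 0.57) = 0.57
  → value = 0.5700
|0.7500 − 0.5700| = 0.180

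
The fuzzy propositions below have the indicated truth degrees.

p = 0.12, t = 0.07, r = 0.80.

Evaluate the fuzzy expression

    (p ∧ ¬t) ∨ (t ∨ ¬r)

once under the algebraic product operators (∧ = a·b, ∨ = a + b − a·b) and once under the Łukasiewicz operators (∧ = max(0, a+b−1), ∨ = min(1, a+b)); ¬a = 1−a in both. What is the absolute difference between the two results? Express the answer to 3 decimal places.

Under algebraic product:
  ¬t = 1 − 0.0700 = 0.9300
  p ∧ ¬t = a·b on (0.1200, 0.9300) = 0.1116
  ¬r = 1 − 0.8000 = 0.2000
  t ∨ ¬r = a + b − a·b on (0.0700, 0.2000) = 0.2560
  (p ∧ ¬t) ∨ (t ∨ ¬r) = a + b − a·b on (0.1116, 0.2560) = 0.3390
  → value = 0.3390
Under Łukasiewicz:
  ¬t = 1 − 0.07 = 0.93
  p ∧ ¬t = max(0, a+b−1) on (0.12, 0.93) = 0.05
  ¬r = 1 − 0.80 = 0.20
  t ∨ ¬r = min(1, a+b) on (0.07, 0.20) = 0.27
  (p ∧ ¬t) ∨ (t ∨ ¬r) = min(1, a+b) on (0.05, 0.27) = 0.32
  → value = 0.3200
|0.3390 − 0.3200| = 0.019

0.019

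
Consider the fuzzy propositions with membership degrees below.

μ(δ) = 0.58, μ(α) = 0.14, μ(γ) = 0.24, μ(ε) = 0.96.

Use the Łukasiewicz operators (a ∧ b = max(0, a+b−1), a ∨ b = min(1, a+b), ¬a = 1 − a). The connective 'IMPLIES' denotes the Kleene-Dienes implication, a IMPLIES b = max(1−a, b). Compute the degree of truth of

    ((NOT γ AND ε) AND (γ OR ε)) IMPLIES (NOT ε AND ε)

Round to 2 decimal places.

0.28

NOT γ = 1 − 0.24 = 0.76
NOT γ AND ε = max(0, a+b−1) on (0.76, 0.96) = 0.72
γ OR ε = min(1, a+b) on (0.24, 0.96) = 1.00
(NOT γ AND ε) AND (γ OR ε) = max(0, a+b−1) on (0.72, 1.00) = 0.72
NOT ε = 1 − 0.96 = 0.04
NOT ε AND ε = max(0, a+b−1) on (0.04, 0.96) = 0.00
((NOT γ AND ε) AND (γ OR ε)) IMPLIES (NOT ε AND ε)  [Kleene-Dienes: max(1−a, b)] with a=0.72, b=0.00 → 0.28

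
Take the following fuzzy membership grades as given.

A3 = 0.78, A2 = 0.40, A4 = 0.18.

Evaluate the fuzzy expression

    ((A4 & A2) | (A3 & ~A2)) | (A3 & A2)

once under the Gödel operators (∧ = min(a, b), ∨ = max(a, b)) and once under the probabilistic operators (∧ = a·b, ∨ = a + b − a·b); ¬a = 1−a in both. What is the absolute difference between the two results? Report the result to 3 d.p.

0.060

Under Gödel:
  A4 & A2 = min(a, b) on (0.18, 0.40) = 0.18
  ~A2 = 1 − 0.40 = 0.60
  A3 & ~A2 = min(a, b) on (0.78, 0.60) = 0.60
  (A4 & A2) | (A3 & ~A2) = max(a, b) on (0.18, 0.60) = 0.60
  A3 & A2 = min(a, b) on (0.78, 0.40) = 0.40
  ((A4 & A2) | (A3 & ~A2)) | (A3 & A2) = max(a, b) on (0.60, 0.40) = 0.60
  → value = 0.6000
Under probabilistic:
  A4 & A2 = a·b on (0.1800, 0.4000) = 0.0720
  ~A2 = 1 − 0.4000 = 0.6000
  A3 & ~A2 = a·b on (0.7800, 0.6000) = 0.4680
  (A4 & A2) | (A3 & ~A2) = a + b − a·b on (0.0720, 0.4680) = 0.5063
  A3 & A2 = a·b on (0.7800, 0.4000) = 0.3120
  ((A4 & A2) | (A3 & ~A2)) | (A3 & A2) = a + b − a·b on (0.5063, 0.3120) = 0.6603
  → value = 0.6603
|0.6000 − 0.6603| = 0.060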